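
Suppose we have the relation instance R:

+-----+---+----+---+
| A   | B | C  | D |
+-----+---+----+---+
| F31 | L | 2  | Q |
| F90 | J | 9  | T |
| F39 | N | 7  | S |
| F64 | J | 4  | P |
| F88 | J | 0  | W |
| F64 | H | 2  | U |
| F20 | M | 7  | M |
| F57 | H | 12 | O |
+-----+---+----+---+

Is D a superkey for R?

Yes

All 8 rows have distinct D values, so D → (all attributes) holds and D is a superkey.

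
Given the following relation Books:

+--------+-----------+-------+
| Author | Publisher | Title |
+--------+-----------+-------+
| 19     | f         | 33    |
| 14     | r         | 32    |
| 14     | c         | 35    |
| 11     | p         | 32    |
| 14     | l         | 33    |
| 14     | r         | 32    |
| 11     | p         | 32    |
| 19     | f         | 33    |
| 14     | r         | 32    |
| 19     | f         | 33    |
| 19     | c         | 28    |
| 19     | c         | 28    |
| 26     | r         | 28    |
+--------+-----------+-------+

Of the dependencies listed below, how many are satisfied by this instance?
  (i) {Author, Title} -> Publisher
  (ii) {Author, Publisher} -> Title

2

(i) {Author, Title} -> Publisher: every LHS value maps to a single RHS value — holds.
(ii) {Author, Publisher} -> Title: every LHS value maps to a single RHS value — holds.
2 of the 2 dependencies hold.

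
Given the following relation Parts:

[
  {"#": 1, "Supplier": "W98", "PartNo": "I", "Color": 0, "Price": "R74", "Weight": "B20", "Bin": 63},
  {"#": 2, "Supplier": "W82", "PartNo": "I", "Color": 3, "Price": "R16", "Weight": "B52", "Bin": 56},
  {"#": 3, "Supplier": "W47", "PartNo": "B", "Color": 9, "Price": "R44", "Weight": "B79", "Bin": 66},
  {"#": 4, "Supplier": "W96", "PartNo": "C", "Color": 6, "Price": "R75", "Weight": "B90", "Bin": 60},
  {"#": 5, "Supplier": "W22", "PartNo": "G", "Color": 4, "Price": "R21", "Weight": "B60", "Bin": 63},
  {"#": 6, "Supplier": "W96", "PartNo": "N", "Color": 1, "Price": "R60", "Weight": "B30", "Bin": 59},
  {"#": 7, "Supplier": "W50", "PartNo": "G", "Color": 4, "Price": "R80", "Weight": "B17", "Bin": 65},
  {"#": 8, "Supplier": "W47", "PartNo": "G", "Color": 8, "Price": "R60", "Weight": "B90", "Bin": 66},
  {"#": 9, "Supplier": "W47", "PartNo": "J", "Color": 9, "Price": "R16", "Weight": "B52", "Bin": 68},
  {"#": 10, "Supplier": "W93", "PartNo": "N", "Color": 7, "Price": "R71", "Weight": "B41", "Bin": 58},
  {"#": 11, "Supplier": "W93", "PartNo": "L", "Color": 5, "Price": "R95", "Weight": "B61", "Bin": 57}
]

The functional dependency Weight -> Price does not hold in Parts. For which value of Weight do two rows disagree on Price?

B90

Weight=B20: row 1 → Price = R74 ✓
Weight=B52: rows 2, 9 → Price = R16, R16 ✓
Weight=B79: row 3 → Price = R44 ✓
Weight=B90: rows 4, 8 → Price takes values {R75, R60} — violation
Weight=B60: row 5 → Price = R21 ✓
Weight=B30: row 6 → Price = R60 ✓
Weight=B17: row 7 → Price = R80 ✓
Weight=B41: row 10 → Price = R71 ✓
Weight=B61: row 11 → Price = R95 ✓
The only Weight value with inconsistent Price is Weight=B90.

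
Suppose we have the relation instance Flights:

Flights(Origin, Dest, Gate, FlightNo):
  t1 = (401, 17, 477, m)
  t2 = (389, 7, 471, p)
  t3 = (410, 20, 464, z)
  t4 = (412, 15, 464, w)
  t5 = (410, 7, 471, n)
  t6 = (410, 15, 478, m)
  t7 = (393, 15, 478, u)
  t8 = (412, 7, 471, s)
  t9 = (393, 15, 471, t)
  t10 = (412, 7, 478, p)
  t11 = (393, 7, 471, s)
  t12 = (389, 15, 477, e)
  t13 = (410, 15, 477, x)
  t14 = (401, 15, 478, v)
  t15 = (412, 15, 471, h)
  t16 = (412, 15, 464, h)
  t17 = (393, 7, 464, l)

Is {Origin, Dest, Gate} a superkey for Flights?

Rows 4 and 16 have the same {Origin, Dest, Gate} value (Origin=412, Dest=15, Gate=464) but are distinct tuples, so {Origin, Dest, Gate} does not determine every attribute — not a superkey.

No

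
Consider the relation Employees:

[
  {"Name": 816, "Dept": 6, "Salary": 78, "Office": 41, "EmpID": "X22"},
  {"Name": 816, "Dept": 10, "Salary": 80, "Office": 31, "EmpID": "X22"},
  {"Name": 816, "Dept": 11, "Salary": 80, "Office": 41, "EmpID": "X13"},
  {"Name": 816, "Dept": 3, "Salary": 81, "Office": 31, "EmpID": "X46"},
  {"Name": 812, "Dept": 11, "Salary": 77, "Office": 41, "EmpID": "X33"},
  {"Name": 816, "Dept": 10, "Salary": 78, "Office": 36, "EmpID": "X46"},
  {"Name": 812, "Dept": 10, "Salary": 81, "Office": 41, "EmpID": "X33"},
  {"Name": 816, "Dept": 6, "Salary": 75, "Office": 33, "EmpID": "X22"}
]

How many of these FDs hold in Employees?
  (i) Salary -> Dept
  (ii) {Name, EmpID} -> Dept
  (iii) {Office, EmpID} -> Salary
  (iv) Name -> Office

(i) Salary -> Dept: Salary=78: 2 rows → Dept takes values {6, 10} — violation; Salary=80: 2 rows → Dept takes values {10, 11} — violation; Salary=81: 2 rows → Dept takes values {3, 10} — violation — fails.
(ii) {Name, EmpID} -> Dept: (Name=816, EmpID=X22): 3 rows → Dept takes values {6, 10} — violation; (Name=816, EmpID=X46): 2 rows → Dept takes values {3, 10} — violation; (Name=812, EmpID=X33): 2 rows → Dept takes values {11, 10} — violation — fails.
(iii) {Office, EmpID} -> Salary: (Office=41, EmpID=X33): 2 rows → Salary takes values {77, 81} — violation — fails.
(iv) Name -> Office: Name=816: 6 rows → Office takes values {41, 31, 36, 33} — violation — fails.
None of the 4 dependencies hold.

0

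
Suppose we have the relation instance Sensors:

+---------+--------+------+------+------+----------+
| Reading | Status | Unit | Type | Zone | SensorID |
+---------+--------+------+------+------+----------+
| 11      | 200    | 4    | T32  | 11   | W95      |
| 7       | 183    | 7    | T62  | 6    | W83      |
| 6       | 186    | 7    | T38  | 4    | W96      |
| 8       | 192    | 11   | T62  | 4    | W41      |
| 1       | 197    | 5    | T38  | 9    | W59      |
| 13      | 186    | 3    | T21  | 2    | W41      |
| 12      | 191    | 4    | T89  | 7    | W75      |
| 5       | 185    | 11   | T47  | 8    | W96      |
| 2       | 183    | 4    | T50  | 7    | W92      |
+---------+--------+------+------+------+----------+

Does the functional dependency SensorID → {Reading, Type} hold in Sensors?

No

SensorID=W95: 1 row → {Reading,Type} = (11, T32) ✓
SensorID=W83: 1 row → {Reading,Type} = (7, T62) ✓
SensorID=W96: 2 rows → {Reading,Type} takes values {(6, T38), (5, T47)} — violation
SensorID=W41: 2 rows → {Reading,Type} takes values {(8, T62), (13, T21)} — violation
SensorID=W59: 1 row → {Reading,Type} = (1, T38) ✓
SensorID=W75: 1 row → {Reading,Type} = (12, T89) ✓
SensorID=W92: 1 row → {Reading,Type} = (2, T50) ✓
Two rows agree on SensorID but differ on {Reading, Type}, so SensorID → {Reading, Type} does not hold.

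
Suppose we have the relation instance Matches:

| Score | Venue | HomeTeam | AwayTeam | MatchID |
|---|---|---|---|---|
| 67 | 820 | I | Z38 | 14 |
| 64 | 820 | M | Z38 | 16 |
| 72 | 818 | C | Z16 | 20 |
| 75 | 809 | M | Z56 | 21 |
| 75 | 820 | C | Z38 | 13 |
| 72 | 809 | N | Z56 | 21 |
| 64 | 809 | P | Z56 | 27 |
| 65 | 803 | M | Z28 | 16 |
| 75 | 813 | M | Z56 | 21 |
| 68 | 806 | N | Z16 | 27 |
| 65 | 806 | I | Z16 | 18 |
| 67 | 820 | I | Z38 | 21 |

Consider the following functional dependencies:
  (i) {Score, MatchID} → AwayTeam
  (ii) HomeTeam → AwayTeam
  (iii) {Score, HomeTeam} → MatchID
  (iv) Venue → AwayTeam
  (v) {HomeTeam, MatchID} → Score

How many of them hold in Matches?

(i) {Score, MatchID} → AwayTeam: every LHS value maps to a single RHS value — holds.
(ii) HomeTeam → AwayTeam: HomeTeam=I: 3 rows → AwayTeam takes values {Z38, Z16} — violation; HomeTeam=M: 4 rows → AwayTeam takes values {Z38, Z56, Z28} — violation; HomeTeam=C: 2 rows → AwayTeam takes values {Z16, Z38} — violation; HomeTeam=N: 2 rows → AwayTeam takes values {Z56, Z16} — violation — fails.
(iii) {Score, HomeTeam} → MatchID: (Score=67, HomeTeam=I): 2 rows → MatchID takes values {14, 21} — violation — fails.
(iv) Venue → AwayTeam: every LHS value maps to a single RHS value — holds.
(v) {HomeTeam, MatchID} → Score: (HomeTeam=M, MatchID=16): 2 rows → Score takes values {64, 65} — violation — fails.
2 of the 5 dependencies hold.

2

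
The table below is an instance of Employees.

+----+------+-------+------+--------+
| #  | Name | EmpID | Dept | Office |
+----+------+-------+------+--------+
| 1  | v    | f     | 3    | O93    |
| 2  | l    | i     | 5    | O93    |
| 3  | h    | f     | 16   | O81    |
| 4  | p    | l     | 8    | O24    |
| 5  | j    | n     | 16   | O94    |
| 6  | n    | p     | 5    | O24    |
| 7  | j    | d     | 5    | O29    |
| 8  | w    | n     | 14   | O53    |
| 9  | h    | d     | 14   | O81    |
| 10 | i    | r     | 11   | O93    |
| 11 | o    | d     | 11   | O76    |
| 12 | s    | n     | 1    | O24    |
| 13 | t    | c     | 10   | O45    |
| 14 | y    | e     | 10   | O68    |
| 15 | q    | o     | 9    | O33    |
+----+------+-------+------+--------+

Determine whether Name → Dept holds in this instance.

No

Name=v: row 1 → Dept = 3 ✓
Name=l: row 2 → Dept = 5 ✓
Name=h: rows 3, 9 → Dept takes values {16, 14} — violation
Name=p: row 4 → Dept = 8 ✓
Name=j: rows 5, 7 → Dept takes values {16, 5} — violation
Name=n: row 6 → Dept = 5 ✓
Name=w: row 8 → Dept = 14 ✓
Name=i: row 10 → Dept = 11 ✓
Name=o: row 11 → Dept = 11 ✓
Name=s: row 12 → Dept = 1 ✓
Name=t: row 13 → Dept = 10 ✓
Name=y: row 14 → Dept = 10 ✓
Name=q: row 15 → Dept = 9 ✓
Two rows agree on Name but differ on Dept, so Name → Dept does not hold.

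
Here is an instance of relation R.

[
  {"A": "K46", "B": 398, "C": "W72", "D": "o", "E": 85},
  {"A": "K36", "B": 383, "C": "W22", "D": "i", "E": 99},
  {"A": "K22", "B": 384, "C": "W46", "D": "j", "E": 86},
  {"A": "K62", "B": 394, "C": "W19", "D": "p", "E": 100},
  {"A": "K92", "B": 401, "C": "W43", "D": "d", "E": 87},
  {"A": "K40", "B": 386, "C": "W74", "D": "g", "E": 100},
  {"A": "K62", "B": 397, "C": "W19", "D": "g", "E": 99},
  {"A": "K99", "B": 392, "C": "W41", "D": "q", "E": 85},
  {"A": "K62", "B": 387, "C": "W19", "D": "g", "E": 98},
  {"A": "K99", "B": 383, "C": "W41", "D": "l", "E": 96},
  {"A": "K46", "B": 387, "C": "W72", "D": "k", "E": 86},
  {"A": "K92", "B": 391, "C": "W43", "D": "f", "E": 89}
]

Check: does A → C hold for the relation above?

A=K46: 2 rows → C = W72, W72 ✓
A=K36: 1 row → C = W22 ✓
A=K22: 1 row → C = W46 ✓
A=K62: 3 rows → C = W19, W19, W19 ✓
A=K92: 2 rows → C = W43, W43 ✓
A=K40: 1 row → C = W74 ✓
A=K99: 2 rows → C = W41, W41 ✓
Every A value is associated with a single C value, so A → C holds.

Yes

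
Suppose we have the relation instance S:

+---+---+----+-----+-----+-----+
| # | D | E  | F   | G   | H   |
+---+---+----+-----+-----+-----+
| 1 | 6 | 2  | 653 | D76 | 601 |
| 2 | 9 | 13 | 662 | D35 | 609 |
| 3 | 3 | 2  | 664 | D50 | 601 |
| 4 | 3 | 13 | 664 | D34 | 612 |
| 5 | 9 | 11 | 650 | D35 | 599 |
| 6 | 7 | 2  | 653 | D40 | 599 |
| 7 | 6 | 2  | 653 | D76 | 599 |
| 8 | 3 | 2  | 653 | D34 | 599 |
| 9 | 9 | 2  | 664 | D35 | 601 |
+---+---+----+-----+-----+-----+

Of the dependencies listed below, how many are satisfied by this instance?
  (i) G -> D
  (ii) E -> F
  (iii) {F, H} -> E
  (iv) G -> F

2

(i) G -> D: every LHS value maps to a single RHS value — holds.
(ii) E -> F: E=2: rows 1, 3, 6, 7, 8, 9 → F takes values {653, 664} — violation; E=13: rows 2, 4 → F takes values {662, 664} — violation — fails.
(iii) {F, H} -> E: every LHS value maps to a single RHS value — holds.
(iv) G -> F: G=D35: rows 2, 5, 9 → F takes values {662, 650, 664} — violation; G=D34: rows 4, 8 → F takes values {664, 653} — violation — fails.
2 of the 4 dependencies hold.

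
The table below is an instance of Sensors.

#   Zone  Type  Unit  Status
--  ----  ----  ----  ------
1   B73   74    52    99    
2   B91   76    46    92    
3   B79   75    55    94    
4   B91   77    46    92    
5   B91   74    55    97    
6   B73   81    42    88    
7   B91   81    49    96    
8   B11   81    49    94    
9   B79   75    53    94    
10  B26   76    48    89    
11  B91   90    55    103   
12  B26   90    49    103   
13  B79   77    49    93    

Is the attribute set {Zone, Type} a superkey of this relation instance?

No

Rows 3 and 9 have the same {Zone, Type} value (Zone=B79, Type=75) but are distinct tuples, so {Zone, Type} does not determine every attribute — not a superkey.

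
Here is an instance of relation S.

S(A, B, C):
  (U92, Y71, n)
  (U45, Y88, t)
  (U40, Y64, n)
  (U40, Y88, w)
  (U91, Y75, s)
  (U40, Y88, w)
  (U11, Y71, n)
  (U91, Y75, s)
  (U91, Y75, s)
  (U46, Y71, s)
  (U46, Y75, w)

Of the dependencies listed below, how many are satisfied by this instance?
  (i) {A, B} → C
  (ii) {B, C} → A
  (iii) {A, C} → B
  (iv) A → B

2

(i) {A, B} → C: every LHS value maps to a single RHS value — holds.
(ii) {B, C} → A: (B=Y71, C=n): 2 rows → A takes values {U92, U11} — violation — fails.
(iii) {A, C} → B: every LHS value maps to a single RHS value — holds.
(iv) A → B: A=U40: 3 rows → B takes values {Y64, Y88} — violation; A=U46: 2 rows → B takes values {Y71, Y75} — violation — fails.
2 of the 4 dependencies hold.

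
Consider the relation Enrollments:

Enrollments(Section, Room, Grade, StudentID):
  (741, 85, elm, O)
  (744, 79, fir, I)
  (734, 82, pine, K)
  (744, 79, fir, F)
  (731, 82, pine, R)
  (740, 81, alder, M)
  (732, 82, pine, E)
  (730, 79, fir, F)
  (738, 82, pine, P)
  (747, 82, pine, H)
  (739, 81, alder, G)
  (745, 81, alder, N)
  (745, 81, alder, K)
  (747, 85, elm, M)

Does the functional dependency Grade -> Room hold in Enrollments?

Grade=elm: 2 rows → Room = 85, 85 ✓
Grade=fir: 3 rows → Room = 79, 79, 79 ✓
Grade=pine: 5 rows → Room = 82, 82, 82, 82, 82 ✓
Grade=alder: 4 rows → Room = 81, 81, 81, 81 ✓
Every Grade value is associated with a single Room value, so Grade -> Room holds.

Yes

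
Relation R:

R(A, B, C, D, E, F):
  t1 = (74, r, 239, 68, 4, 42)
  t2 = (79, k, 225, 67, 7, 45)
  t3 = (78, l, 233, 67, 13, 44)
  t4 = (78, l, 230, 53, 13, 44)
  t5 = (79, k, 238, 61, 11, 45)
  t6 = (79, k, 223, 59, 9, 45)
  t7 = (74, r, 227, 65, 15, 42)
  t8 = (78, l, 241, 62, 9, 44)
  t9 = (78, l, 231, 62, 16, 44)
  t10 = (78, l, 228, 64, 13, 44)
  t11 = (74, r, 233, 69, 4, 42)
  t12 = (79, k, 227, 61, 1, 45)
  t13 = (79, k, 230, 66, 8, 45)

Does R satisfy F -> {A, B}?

F=42: rows 1, 7, 11 → {A,B} = (74, r), (74, r), (74, r) ✓
F=45: rows 2, 5, 6, 12, 13 → {A,B} = (79, k), (79, k), (79, k), (79, k), (79, k) ✓
F=44: rows 3, 4, 8, 9, 10 → {A,B} = (78, l), (78, l), (78, l), (78, l), (78, l) ✓
Every F value is associated with a single {A, B} value, so F -> {A, B} holds.

Yes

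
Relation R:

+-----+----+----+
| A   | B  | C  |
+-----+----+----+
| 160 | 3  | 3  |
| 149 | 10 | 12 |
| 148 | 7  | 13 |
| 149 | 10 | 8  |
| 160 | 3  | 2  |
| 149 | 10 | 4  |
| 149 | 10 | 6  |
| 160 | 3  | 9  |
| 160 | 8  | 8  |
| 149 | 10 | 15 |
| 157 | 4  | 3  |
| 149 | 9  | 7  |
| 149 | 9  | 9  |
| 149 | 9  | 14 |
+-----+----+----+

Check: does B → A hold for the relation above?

Yes

B=3: 3 rows → A = 160, 160, 160 ✓
B=10: 5 rows → A = 149, 149, 149, 149, 149 ✓
B=7: 1 row → A = 148 ✓
B=8: 1 row → A = 160 ✓
B=4: 1 row → A = 157 ✓
B=9: 3 rows → A = 149, 149, 149 ✓
Every B value is associated with a single A value, so B → A holds.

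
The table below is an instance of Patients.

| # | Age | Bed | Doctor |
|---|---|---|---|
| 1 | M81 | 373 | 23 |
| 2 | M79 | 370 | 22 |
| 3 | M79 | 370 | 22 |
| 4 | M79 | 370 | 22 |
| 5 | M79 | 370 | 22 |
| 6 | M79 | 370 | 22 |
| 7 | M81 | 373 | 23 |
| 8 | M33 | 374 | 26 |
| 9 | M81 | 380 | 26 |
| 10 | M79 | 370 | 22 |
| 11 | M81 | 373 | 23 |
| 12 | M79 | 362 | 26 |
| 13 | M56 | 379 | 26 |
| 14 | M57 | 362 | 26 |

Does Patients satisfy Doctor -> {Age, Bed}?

No

Doctor=23: rows 1, 7, 11 → {Age,Bed} = (M81, 373), (M81, 373), (M81, 373) ✓
Doctor=22: rows 2, 3, 4, 5, 6, 10 → {Age,Bed} = (M79, 370), (M79, 370), (M79, 370), (M79, 370), (M79, 370), (M79, 370) ✓
Doctor=26: rows 8, 9, 12, 13, 14 → {Age,Bed} takes values {(M33, 374), (M81, 380), (M79, 362), (M56, 379), (M57, 362)} — violation
Two rows agree on Doctor but differ on {Age, Bed}, so Doctor -> {Age, Bed} does not hold.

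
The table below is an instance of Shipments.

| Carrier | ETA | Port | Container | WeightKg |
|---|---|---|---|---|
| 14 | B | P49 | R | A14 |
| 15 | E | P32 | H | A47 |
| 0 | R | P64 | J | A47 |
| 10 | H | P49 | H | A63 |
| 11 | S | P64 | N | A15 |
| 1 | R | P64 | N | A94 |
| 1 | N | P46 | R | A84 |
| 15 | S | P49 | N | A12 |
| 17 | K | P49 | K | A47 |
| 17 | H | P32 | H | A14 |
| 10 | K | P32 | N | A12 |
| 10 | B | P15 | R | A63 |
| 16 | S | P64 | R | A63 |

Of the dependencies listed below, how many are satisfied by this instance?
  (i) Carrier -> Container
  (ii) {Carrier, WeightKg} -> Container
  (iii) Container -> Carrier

0

(i) Carrier -> Container: Carrier=15: 2 rows → Container takes values {H, N} — violation; Carrier=10: 3 rows → Container takes values {H, N, R} — violation; Carrier=1: 2 rows → Container takes values {N, R} — violation; Carrier=17: 2 rows → Container takes values {K, H} — violation — fails.
(ii) {Carrier, WeightKg} -> Container: (Carrier=10, WeightKg=A63): 2 rows → Container takes values {H, R} — violation — fails.
(iii) Container -> Carrier: Container=R: 4 rows → Carrier takes values {14, 1, 10, 16} — violation; Container=H: 3 rows → Carrier takes values {15, 10, 17} — violation; Container=N: 4 rows → Carrier takes values {11, 1, 15, 10} — violation — fails.
None of the 3 dependencies hold.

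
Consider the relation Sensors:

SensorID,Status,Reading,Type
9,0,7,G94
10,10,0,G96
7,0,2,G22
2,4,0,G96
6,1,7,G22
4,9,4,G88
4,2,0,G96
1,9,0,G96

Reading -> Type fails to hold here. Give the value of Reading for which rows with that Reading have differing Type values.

7

Reading=7: 2 rows → Type takes values {G94, G22} — violation
Reading=0: 4 rows → Type = G96, G96, G96, G96 ✓
Reading=2: 1 row → Type = G22 ✓
Reading=4: 1 row → Type = G88 ✓
The only Reading value with inconsistent Type is Reading=7.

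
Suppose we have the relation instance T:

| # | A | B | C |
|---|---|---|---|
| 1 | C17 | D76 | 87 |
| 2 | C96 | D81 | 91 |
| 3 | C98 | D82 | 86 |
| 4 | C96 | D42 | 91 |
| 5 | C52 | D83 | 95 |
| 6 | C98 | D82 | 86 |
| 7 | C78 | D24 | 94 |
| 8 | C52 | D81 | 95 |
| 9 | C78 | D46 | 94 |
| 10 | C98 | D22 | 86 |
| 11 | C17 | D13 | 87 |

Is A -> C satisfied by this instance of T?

A=C17: rows 1, 11 → C = 87, 87 ✓
A=C96: rows 2, 4 → C = 91, 91 ✓
A=C98: rows 3, 6, 10 → C = 86, 86, 86 ✓
A=C52: rows 5, 8 → C = 95, 95 ✓
A=C78: rows 7, 9 → C = 94, 94 ✓
Every A value is associated with a single C value, so A -> C holds.

Yes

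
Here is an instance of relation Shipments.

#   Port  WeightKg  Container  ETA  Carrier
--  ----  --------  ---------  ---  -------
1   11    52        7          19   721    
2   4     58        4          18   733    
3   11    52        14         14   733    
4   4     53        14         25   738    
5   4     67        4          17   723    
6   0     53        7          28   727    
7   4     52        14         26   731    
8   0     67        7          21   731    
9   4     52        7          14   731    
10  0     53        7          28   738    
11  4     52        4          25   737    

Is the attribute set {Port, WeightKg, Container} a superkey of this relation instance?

Rows 6 and 10 have the same {Port, WeightKg, Container} value (Port=0, WeightKg=53, Container=7) but are distinct tuples, so {Port, WeightKg, Container} does not determine every attribute — not a superkey.

No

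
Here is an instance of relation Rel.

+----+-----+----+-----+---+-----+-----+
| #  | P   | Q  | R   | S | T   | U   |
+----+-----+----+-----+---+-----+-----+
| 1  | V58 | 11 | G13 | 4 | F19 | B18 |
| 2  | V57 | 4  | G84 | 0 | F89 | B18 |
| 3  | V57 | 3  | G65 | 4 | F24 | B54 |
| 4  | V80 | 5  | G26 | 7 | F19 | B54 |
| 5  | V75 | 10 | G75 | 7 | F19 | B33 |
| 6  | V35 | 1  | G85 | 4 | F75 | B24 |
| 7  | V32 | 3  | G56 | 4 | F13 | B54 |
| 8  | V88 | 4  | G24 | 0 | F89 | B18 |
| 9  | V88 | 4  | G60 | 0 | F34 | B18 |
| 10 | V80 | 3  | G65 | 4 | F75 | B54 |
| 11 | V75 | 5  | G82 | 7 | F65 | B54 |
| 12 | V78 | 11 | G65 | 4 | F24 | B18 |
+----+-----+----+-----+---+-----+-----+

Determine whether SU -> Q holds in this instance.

Yes

(S=4, U=B18): rows 1, 12 → Q = 11, 11 ✓
(S=0, U=B18): rows 2, 8, 9 → Q = 4, 4, 4 ✓
(S=4, U=B54): rows 3, 7, 10 → Q = 3, 3, 3 ✓
(S=7, U=B54): rows 4, 11 → Q = 5, 5 ✓
(S=7, U=B33): row 5 → Q = 10 ✓
(S=4, U=B24): row 6 → Q = 1 ✓
Every SU value is associated with a single Q value, so SU -> Q holds.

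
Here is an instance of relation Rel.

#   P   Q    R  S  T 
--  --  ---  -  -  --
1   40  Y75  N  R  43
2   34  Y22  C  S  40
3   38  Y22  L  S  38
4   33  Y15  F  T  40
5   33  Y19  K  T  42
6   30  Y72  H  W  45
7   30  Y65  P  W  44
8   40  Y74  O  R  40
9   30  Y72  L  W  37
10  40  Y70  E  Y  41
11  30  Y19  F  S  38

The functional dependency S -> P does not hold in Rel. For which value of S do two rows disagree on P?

S

S=R: rows 1, 8 → P = 40, 40 ✓
S=S: rows 2, 3, 11 → P takes values {34, 38, 30} — violation
S=T: rows 4, 5 → P = 33, 33 ✓
S=W: rows 6, 7, 9 → P = 30, 30, 30 ✓
S=Y: row 10 → P = 40 ✓
The only S value with inconsistent P is S=S.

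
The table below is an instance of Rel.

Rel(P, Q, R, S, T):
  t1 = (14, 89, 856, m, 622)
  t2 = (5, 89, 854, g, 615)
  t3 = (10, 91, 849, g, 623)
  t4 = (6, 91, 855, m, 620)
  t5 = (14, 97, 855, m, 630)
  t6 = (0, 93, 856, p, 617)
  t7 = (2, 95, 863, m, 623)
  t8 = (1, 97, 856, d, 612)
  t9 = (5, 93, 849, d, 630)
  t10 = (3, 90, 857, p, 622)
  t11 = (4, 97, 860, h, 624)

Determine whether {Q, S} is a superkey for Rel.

Yes

All 11 rows have distinct {Q, S} values, so {Q, S} → (all attributes) holds and {Q, S} is a superkey.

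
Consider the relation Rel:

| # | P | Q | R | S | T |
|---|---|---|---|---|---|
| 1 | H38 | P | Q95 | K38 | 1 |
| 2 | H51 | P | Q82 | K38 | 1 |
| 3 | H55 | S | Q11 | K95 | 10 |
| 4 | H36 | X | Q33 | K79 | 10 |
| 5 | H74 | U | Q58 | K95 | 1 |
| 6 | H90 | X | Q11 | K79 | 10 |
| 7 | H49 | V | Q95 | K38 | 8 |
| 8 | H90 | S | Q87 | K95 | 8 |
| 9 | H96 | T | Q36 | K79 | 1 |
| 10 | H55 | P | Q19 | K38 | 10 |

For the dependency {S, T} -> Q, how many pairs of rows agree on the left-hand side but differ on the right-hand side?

(S=K38, T=1): all 2 rows agree on Q — 0 pairs.
(S=K79, T=10): all 2 rows agree on Q — 0 pairs.

0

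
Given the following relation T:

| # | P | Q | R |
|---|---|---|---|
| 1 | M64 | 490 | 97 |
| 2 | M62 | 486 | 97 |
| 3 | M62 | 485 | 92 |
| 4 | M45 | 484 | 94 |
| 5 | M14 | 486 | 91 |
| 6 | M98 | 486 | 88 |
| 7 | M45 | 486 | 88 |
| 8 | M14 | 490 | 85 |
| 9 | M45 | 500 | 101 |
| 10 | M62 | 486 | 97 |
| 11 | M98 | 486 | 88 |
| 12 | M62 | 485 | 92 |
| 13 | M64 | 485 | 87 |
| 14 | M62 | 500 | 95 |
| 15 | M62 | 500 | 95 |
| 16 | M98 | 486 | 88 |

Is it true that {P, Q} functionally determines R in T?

Yes

(P=M64, Q=490): row 1 → R = 97 ✓
(P=M62, Q=486): rows 2, 10 → R = 97, 97 ✓
(P=M62, Q=485): rows 3, 12 → R = 92, 92 ✓
(P=M45, Q=484): row 4 → R = 94 ✓
(P=M14, Q=486): row 5 → R = 91 ✓
(P=M98, Q=486): rows 6, 11, 16 → R = 88, 88, 88 ✓
(P=M45, Q=486): row 7 → R = 88 ✓
(P=M14, Q=490): row 8 → R = 85 ✓
(P=M45, Q=500): row 9 → R = 101 ✓
(P=M64, Q=485): row 13 → R = 87 ✓
(P=M62, Q=500): rows 14, 15 → R = 95, 95 ✓
Every {P, Q} value is associated with a single R value, so {P, Q} → R holds.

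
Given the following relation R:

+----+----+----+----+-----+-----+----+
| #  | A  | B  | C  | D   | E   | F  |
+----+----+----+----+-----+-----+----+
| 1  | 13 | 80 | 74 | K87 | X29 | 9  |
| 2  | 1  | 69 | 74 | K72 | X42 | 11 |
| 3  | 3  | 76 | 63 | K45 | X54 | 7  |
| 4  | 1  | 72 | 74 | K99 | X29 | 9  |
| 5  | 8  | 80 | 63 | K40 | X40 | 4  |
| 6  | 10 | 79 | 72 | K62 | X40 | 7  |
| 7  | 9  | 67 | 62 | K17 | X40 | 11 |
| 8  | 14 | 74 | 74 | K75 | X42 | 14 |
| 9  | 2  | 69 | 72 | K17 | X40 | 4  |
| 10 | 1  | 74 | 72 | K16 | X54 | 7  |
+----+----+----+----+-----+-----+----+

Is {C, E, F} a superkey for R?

No

Rows 1 and 4 have the same {C, E, F} value (C=74, E=X29, F=9) but are distinct tuples, so {C, E, F} does not determine every attribute — not a superkey.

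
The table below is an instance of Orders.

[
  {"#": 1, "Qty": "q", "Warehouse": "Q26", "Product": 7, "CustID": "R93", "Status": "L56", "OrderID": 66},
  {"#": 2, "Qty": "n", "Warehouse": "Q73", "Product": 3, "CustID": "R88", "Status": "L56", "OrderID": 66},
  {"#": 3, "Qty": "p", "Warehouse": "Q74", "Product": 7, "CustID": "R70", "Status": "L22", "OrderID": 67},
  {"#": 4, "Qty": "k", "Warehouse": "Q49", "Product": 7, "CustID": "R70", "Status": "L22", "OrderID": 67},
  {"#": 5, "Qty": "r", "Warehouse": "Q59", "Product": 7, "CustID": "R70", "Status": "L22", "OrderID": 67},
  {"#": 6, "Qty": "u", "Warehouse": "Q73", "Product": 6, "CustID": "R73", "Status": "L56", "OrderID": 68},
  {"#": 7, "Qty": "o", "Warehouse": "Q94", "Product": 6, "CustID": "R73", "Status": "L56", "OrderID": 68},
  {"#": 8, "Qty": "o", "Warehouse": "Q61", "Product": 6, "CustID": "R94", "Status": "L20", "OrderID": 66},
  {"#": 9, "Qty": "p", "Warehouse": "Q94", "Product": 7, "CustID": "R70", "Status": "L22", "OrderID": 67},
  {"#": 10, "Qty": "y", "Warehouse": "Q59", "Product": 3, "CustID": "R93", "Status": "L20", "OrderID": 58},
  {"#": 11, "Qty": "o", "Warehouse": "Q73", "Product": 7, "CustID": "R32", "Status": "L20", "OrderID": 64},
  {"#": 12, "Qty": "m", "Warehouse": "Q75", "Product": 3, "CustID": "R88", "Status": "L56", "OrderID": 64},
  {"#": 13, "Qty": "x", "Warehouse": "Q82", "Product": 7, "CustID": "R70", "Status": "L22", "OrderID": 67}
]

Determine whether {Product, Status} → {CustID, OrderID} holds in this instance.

(Product=7, Status=L56): row 1 → {CustID,OrderID} = (R93, 66) ✓
(Product=3, Status=L56): rows 2, 12 → {CustID,OrderID} takes values {(R88, 66), (R88, 64)} — violation
(Product=7, Status=L22): rows 3, 4, 5, 9, 13 → {CustID,OrderID} = (R70, 67), (R70, 67), (R70, 67), (R70, 67), (R70, 67) ✓
(Product=6, Status=L56): rows 6, 7 → {CustID,OrderID} = (R73, 68), (R73, 68) ✓
(Product=6, Status=L20): row 8 → {CustID,OrderID} = (R94, 66) ✓
(Product=3, Status=L20): row 10 → {CustID,OrderID} = (R93, 58) ✓
(Product=7, Status=L20): row 11 → {CustID,OrderID} = (R32, 64) ✓
Two rows agree on {Product, Status} but differ on {CustID, OrderID}, so {Product, Status} → {CustID, OrderID} does not hold.

No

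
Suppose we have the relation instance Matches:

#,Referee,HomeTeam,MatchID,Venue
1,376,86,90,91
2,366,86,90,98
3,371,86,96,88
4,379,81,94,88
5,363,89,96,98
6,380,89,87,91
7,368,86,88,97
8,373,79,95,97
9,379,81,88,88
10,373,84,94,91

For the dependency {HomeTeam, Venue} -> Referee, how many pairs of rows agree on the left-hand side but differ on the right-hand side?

0

(HomeTeam=81, Venue=88): all 2 rows agree on Referee — 0 pairs.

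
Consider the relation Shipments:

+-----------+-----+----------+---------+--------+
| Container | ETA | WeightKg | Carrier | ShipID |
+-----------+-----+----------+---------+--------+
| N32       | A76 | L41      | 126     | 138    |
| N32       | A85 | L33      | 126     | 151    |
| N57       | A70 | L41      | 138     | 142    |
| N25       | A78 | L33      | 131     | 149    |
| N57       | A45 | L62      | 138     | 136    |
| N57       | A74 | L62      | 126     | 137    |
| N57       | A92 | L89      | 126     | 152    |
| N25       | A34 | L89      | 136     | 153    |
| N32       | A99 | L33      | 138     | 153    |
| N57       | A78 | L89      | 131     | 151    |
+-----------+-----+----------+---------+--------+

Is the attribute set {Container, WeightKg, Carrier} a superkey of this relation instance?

All 10 rows have distinct {Container, WeightKg, Carrier} values, so {Container, WeightKg, Carrier} → (all attributes) holds and {Container, WeightKg, Carrier} is a superkey.

Yes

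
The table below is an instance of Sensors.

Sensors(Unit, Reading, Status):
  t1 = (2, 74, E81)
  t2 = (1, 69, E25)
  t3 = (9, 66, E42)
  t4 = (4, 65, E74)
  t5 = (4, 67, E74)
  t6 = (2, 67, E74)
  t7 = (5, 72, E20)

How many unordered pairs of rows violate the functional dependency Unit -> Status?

1

Unit=2: violating pairs (1,6) — 1 pair.
Unit=4: all 2 rows agree on Status — 0 pairs.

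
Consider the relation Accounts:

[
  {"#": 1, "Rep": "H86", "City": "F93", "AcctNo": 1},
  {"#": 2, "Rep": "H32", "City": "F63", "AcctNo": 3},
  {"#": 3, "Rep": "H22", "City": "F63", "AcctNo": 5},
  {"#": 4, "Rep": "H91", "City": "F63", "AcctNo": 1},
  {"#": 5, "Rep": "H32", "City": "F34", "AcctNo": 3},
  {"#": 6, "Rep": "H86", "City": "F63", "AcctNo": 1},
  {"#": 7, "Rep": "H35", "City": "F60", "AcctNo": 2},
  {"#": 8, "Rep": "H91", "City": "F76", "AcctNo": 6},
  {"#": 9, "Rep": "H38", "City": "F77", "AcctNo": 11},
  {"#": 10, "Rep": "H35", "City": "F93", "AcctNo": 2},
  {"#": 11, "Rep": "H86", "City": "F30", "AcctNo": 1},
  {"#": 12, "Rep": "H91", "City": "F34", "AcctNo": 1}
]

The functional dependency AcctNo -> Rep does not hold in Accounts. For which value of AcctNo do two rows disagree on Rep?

AcctNo=1: rows 1, 4, 6, 11, 12 → Rep takes values {H86, H91} — violation
AcctNo=3: rows 2, 5 → Rep = H32, H32 ✓
AcctNo=5: row 3 → Rep = H22 ✓
AcctNo=2: rows 7, 10 → Rep = H35, H35 ✓
AcctNo=6: row 8 → Rep = H91 ✓
AcctNo=11: row 9 → Rep = H38 ✓
The only AcctNo value with inconsistent Rep is AcctNo=1.

1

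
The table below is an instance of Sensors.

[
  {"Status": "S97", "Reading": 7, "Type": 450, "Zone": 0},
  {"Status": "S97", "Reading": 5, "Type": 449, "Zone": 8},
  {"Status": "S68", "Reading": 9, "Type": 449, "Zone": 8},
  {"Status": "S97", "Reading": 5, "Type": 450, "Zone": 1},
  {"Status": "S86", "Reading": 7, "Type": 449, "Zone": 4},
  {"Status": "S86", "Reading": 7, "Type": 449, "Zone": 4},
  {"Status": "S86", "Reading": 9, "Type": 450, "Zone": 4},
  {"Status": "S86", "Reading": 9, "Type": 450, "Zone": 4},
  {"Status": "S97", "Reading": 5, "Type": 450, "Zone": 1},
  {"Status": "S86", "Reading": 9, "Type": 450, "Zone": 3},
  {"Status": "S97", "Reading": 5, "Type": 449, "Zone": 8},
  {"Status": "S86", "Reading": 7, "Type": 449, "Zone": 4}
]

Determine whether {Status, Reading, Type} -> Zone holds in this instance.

No

(Status=S97, Reading=7, Type=450): 1 row → Zone = 0 ✓
(Status=S97, Reading=5, Type=449): 2 rows → Zone = 8, 8 ✓
(Status=S68, Reading=9, Type=449): 1 row → Zone = 8 ✓
(Status=S97, Reading=5, Type=450): 2 rows → Zone = 1, 1 ✓
(Status=S86, Reading=7, Type=449): 3 rows → Zone = 4, 4, 4 ✓
(Status=S86, Reading=9, Type=450): 3 rows → Zone takes values {4, 3} — violation
Two rows agree on {Status, Reading, Type} but differ on Zone, so {Status, Reading, Type} -> Zone does not hold.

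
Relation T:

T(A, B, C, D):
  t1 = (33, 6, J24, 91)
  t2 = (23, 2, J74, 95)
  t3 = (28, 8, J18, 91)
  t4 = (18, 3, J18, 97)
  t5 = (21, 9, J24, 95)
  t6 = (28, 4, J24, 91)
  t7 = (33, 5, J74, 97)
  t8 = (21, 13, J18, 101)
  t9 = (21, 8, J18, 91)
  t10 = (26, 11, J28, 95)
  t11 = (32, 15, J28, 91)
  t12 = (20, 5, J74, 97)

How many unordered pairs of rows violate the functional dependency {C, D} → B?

1

(C=J24, D=91): violating pairs (1,6) — 1 pair.
(C=J18, D=91): all 2 rows agree on B — 0 pairs.
(C=J74, D=97): all 2 rows agree on B — 0 pairs.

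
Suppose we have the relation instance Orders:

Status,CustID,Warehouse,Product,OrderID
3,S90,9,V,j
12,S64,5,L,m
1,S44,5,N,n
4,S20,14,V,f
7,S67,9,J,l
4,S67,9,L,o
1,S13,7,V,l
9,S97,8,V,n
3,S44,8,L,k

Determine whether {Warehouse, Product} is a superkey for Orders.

Yes

All 9 rows have distinct {Warehouse, Product} values, so {Warehouse, Product} → (all attributes) holds and {Warehouse, Product} is a superkey.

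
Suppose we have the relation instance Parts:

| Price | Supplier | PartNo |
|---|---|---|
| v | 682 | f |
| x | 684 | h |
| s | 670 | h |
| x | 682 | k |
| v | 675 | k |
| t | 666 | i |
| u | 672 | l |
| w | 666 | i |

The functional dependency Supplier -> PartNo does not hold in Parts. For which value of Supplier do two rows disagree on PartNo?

Supplier=682: 2 rows → PartNo takes values {f, k} — violation
Supplier=684: 1 row → PartNo = h ✓
Supplier=670: 1 row → PartNo = h ✓
Supplier=675: 1 row → PartNo = k ✓
Supplier=666: 2 rows → PartNo = i, i ✓
Supplier=672: 1 row → PartNo = l ✓
The only Supplier value with inconsistent PartNo is Supplier=682.

682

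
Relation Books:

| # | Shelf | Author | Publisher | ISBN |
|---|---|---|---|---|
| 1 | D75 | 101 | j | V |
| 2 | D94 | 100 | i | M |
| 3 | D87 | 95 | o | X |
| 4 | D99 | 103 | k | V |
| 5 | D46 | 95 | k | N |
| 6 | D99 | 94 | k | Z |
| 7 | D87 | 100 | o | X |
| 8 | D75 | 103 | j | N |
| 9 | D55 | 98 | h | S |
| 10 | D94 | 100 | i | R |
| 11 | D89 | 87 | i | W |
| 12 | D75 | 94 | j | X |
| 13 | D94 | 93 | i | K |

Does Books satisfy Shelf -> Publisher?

Shelf=D75: rows 1, 8, 12 → Publisher = j, j, j ✓
Shelf=D94: rows 2, 10, 13 → Publisher = i, i, i ✓
Shelf=D87: rows 3, 7 → Publisher = o, o ✓
Shelf=D99: rows 4, 6 → Publisher = k, k ✓
Shelf=D46: row 5 → Publisher = k ✓
Shelf=D55: row 9 → Publisher = h ✓
Shelf=D89: row 11 → Publisher = i ✓
Every Shelf value is associated with a single Publisher value, so Shelf -> Publisher holds.

Yes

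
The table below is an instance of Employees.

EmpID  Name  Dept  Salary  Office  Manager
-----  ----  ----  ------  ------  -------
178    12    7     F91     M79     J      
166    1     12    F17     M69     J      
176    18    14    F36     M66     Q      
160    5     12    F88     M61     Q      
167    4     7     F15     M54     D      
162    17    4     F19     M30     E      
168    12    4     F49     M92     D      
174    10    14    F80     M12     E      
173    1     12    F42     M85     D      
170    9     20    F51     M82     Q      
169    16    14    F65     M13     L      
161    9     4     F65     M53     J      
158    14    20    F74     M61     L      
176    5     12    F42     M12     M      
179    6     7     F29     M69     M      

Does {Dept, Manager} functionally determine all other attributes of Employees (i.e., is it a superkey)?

Yes

All 15 rows have distinct {Dept, Manager} values, so {Dept, Manager} → (all attributes) holds and {Dept, Manager} is a superkey.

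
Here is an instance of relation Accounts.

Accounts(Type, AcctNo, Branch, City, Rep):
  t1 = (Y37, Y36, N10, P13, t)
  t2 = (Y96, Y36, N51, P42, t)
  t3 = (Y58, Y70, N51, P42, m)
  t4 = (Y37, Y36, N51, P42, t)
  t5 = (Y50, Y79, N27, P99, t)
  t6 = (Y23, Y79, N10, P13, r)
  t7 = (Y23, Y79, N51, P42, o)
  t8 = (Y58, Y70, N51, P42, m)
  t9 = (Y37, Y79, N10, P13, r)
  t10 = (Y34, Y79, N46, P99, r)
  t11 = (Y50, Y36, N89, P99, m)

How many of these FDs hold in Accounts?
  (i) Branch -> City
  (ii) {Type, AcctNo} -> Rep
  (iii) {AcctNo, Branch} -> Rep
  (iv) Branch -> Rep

2

(i) Branch -> City: every LHS value maps to a single RHS value — holds.
(ii) {Type, AcctNo} -> Rep: (Type=Y23, AcctNo=Y79): rows 6, 7 → Rep takes values {r, o} — violation — fails.
(iii) {AcctNo, Branch} -> Rep: every LHS value maps to a single RHS value — holds.
(iv) Branch -> Rep: Branch=N10: rows 1, 6, 9 → Rep takes values {t, r} — violation; Branch=N51: rows 2, 3, 4, 7, 8 → Rep takes values {t, m, o} — violation — fails.
2 of the 4 dependencies hold.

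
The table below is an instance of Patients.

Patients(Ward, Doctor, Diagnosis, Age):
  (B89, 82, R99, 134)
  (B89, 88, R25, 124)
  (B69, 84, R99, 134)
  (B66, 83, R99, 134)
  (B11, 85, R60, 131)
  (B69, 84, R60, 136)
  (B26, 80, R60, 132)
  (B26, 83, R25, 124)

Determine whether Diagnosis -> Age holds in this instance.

Diagnosis=R99: 3 rows → Age = 134, 134, 134 ✓
Diagnosis=R25: 2 rows → Age = 124, 124 ✓
Diagnosis=R60: 3 rows → Age takes values {131, 136, 132} — violation
Two rows agree on Diagnosis but differ on Age, so Diagnosis -> Age does not hold.

No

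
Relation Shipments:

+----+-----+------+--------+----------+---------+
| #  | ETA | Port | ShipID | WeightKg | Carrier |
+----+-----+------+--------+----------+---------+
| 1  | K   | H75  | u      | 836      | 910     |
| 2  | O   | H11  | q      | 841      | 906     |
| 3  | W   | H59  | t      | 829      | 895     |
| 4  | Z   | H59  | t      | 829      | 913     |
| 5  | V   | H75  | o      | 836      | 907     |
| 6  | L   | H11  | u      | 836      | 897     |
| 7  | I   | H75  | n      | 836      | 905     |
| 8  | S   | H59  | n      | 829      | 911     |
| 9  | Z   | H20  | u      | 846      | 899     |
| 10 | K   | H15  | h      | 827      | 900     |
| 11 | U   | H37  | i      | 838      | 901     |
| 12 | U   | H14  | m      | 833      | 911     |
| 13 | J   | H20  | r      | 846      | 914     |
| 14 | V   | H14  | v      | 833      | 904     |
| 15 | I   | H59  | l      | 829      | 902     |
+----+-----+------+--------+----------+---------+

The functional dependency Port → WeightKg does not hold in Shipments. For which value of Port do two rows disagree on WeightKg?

H11

Port=H75: rows 1, 5, 7 → WeightKg = 836, 836, 836 ✓
Port=H11: rows 2, 6 → WeightKg takes values {841, 836} — violation
Port=H59: rows 3, 4, 8, 15 → WeightKg = 829, 829, 829, 829 ✓
Port=H20: rows 9, 13 → WeightKg = 846, 846 ✓
Port=H15: row 10 → WeightKg = 827 ✓
Port=H37: row 11 → WeightKg = 838 ✓
Port=H14: rows 12, 14 → WeightKg = 833, 833 ✓
The only Port value with inconsistent WeightKg is Port=H11.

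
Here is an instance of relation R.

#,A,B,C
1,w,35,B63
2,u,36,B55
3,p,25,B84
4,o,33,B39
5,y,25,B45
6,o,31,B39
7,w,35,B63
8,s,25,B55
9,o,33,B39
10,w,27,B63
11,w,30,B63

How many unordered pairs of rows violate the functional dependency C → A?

C=B63: all 4 rows agree on A — 0 pairs.
C=B55: violating pairs (2,8) — 1 pair.
C=B39: all 3 rows agree on A — 0 pairs.

1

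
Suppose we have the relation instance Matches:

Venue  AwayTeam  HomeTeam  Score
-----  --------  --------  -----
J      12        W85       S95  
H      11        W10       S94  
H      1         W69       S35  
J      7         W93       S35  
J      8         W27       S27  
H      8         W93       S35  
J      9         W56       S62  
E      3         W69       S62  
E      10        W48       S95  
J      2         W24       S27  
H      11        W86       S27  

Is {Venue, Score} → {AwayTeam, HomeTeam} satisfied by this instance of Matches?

No

(Venue=J, Score=S95): 1 row → {AwayTeam,HomeTeam} = (12, W85) ✓
(Venue=H, Score=S94): 1 row → {AwayTeam,HomeTeam} = (11, W10) ✓
(Venue=H, Score=S35): 2 rows → {AwayTeam,HomeTeam} takes values {(1, W69), (8, W93)} — violation
(Venue=J, Score=S35): 1 row → {AwayTeam,HomeTeam} = (7, W93) ✓
(Venue=J, Score=S27): 2 rows → {AwayTeam,HomeTeam} takes values {(8, W27), (2, W24)} — violation
(Venue=J, Score=S62): 1 row → {AwayTeam,HomeTeam} = (9, W56) ✓
(Venue=E, Score=S62): 1 row → {AwayTeam,HomeTeam} = (3, W69) ✓
(Venue=E, Score=S95): 1 row → {AwayTeam,HomeTeam} = (10, W48) ✓
(Venue=H, Score=S27): 1 row → {AwayTeam,HomeTeam} = (11, W86) ✓
Two rows agree on {Venue, Score} but differ on {AwayTeam, HomeTeam}, so {Venue, Score} → {AwayTeam, HomeTeam} does not hold.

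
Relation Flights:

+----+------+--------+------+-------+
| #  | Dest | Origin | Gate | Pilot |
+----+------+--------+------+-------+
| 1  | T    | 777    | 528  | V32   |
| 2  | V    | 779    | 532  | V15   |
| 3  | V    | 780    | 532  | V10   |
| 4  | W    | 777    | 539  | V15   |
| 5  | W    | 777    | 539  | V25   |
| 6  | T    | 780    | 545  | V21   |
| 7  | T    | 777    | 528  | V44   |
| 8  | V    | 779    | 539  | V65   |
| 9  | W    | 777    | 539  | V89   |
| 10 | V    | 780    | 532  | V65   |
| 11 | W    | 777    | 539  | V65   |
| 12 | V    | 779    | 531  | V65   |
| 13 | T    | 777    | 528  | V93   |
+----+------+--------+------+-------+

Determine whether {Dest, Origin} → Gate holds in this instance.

(Dest=T, Origin=777): rows 1, 7, 13 → Gate = 528, 528, 528 ✓
(Dest=V, Origin=779): rows 2, 8, 12 → Gate takes values {532, 539, 531} — violation
(Dest=V, Origin=780): rows 3, 10 → Gate = 532, 532 ✓
(Dest=W, Origin=777): rows 4, 5, 9, 11 → Gate = 539, 539, 539, 539 ✓
(Dest=T, Origin=780): row 6 → Gate = 545 ✓
Two rows agree on {Dest, Origin} but differ on Gate, so {Dest, Origin} → Gate does not hold.

No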